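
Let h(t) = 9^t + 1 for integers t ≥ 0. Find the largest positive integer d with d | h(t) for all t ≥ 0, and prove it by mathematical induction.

d = 2

Computing the first values: h(0) = 2 and h(1) = 10; gcd(2, 10) = 2, so d ≤ 2.
We prove 2 | 9^t + 1 for all t ≥ 0 by induction on t.
When t = 0: h(0) = 2 = 2·(1), so 2 | h(0).
Inductive step: suppose the statement holds for some k ≥ 0, i.e. 2 | h(k). Then
h(k+1) = 9^(k+1) + 1 = 9·(9^k + 1) - 8 = 9·h(k) - 8. The first term is divisible by 2 by the inductive hypothesis, and -8 is divisible by 2. Hence 2 | h(k+1).
By induction, the statement is established for all t ≥ 0.
Therefore the largest such d is 2.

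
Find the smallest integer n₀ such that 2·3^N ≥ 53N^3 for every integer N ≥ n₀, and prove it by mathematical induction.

n₀ = 9

At N = 8: 13122 < 27136, so the inequality fails and n₀ ≥ 9. We prove 2·3^N ≥ 53N^3 for all N ≥ 9.
When N = 9: 2·3^N = 39366 and 53N^3 = 38637, so 39366 ≥ 38637.
Inductive step: assume the claim holds for N = r, so 2·3^r ≥ 53r^3.
Then 2·3^(r + 1) = 3·(2·3^r) ≥ 3·(53r^3).
Also, for r ≥ 9 we have 3·(53r^3) ≥ 53(r+1)^3, since 3 ≥ (1 + 1/r)^3 for all r ≥ 9.
Combining, 2·3^(r + 1) ≥ 53(r+1)^3.
This completes the induction.
Hence the smallest such n₀ is 9.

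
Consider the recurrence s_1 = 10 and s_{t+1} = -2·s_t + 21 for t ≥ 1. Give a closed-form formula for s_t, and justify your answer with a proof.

Computing the first terms: s_1 = 10, s_2 = 1, s_3 = 19. This suggests s_t = 3(-2)^(t - 1) + 7.
When t = 1: the formula gives 10 = 10 = s_1.
Suppose the result is true for t = p, so s_p = 3(-2)^(p - 1) + 7.
Then s_{p+1} = -2·s_p + 21 = -2·(3(-2)^(p - 1) + 7) + 21 = 3(-2)^p + 7 = 3(-2)^((p+1) - 1) + 7,
which is the claimed formula at t = p+1.
By the principle of mathematical induction, the result holds for all t ≥ 1.

s_t = 3(-2)^(t - 1) + 7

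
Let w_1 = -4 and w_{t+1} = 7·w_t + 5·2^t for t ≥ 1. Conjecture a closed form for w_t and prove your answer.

Computing the first terms: w_1 = -4, w_2 = -18, w_3 = -106. This suggests w_t = -2^t - 2·7^(t - 1).
When t = 1: the formula gives -4 = -4 = w_1.
Inductive step: suppose the statement holds for some i ≥ 1, so w_i = -2^i - 2·7^(i - 1).
Then w_{i+1} = 7·w_i + 5·2^i = 7·(-2^i - 2·7^(i - 1)) + 5·2^i = -2^(i + 1) - 2·7^i = -2^(i+1) - 2·7^((i+1) - 1),
which is the claimed formula at t = i+1.
By induction, the statement is established for all t ≥ 1.

w_t = -2^t - 2·7^(t - 1)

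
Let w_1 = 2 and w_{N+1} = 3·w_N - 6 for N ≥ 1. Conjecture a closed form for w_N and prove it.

w_N = -3^(N - 1) + 3

Computing the first terms: w_1 = 2, w_2 = 0, w_3 = -6. This suggests w_N = -3^(N - 1) + 3.
Base step (N = 1): the formula gives 2 = 2 = w_1.
Suppose the result is true for N = i, so w_i = -3^(i - 1) + 3.
Then w_{i+1} = 3·w_i - 6 = 3·(-3^(i - 1) + 3) - 6 = -3^i + 3 = -3^((i+1) - 1) + 3,
which is the claimed formula at N = i+1.
By induction, the statement is established for all N ≥ 1.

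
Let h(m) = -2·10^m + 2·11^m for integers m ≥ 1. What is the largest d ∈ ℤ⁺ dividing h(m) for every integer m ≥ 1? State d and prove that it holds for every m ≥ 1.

d = 2

Computing the first values: h(1) = 2 and h(2) = 42; gcd(2, 42) = 2, so d ≤ 2.
We prove 2 | -2·10^m + 2·11^m for all m ≥ 1 by induction on m.
When m = 1: h(1) = 2 = 2·(1), so 2 | h(1).
Suppose the result is true for m = k, i.e. 2 | h(k). Then
h(k+1) − 11·h(k) = (-2·10^(k+1) + 2·11^(k+1)) − 11·(-2·10^k + 2·11^k) = (-2)·10^k·(10 − 11) = (2)·10^k. Since 2 | h(k) by the inductive hypothesis, 2 | 11·h(k); and 2 | 2 since 2 = 2·1. Therefore 2 | h(k+1).
This completes the induction.
Therefore the largest such d is 2.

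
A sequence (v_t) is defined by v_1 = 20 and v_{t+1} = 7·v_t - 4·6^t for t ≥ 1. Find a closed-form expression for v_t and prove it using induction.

Computing the first terms: v_1 = 20, v_2 = 116, v_3 = 668. This suggests v_t = 4·6^t - 4·7^(t - 1).
Base step (t = 1): the formula gives 20 = 20 = v_1.
For the inductive step, assume it holds for an arbitrary p ≥ 1, so v_p = 4·6^p - 4·7^(p - 1).
Then v_{p+1} = 7·v_p - 4·6^p = 7·(4·6^p - 4·7^(p - 1)) - 4·6^p = 4·6^(p + 1) - 4·7^p = 4·6^(p+1) - 4·7^((p+1) - 1),
which is the claimed formula at t = p+1.
By induction, the statement is established for all t ≥ 1.

v_t = 4·6^t - 4·7^(t - 1)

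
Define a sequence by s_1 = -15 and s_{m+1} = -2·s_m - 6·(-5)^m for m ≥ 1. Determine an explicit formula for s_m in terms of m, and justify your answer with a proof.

s_m = -5(-2)^(m - 1) + 2(-5)^m

Computing the first terms: s_1 = -15, s_2 = 60, s_3 = -270. This suggests s_m = -5(-2)^(m - 1) + 2(-5)^m.
For the base case m = 1: the formula gives -15 = -15 = s_1.
Inductive step: assume the claim holds for m = k, so s_k = -5(-2)^(k - 1) + 2(-5)^k.
Then s_{k+1} = -2·s_k - 6·(-5)^k = -2·(-5(-2)^(k - 1) + 2(-5)^k) - 6·(-5)^k = -5(-2)^k + 2(-5)^(k + 1) = -5(-2)^((k+1) - 1) + 2(-5)^(k+1),
which is the claimed formula at m = k+1.
By the principle of mathematical induction, the result holds for all m ≥ 1.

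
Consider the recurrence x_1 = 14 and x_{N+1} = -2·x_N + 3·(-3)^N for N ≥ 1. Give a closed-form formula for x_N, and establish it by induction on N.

x_N = 5(-2)^(N - 1) + (-3)^(N + 1)

Computing the first terms: x_1 = 14, x_2 = -37, x_3 = 101. This suggests x_N = 5(-2)^(N - 1) + (-3)^(N + 1).
Base step (N = 1): the formula gives 14 = 14 = x_1.
Inductive step: assume the claim holds for N = r, so x_r = 5(-2)^(r - 1) + (-3)^(r + 1).
Then x_{r+1} = -2·x_r + 3·(-3)^r = -2·(5(-2)^(r - 1) + (-3)^(r + 1)) + 3·(-3)^r = 5(-2)^r + (-3)^(r + 2) = 5(-2)^((r+1) - 1) + (-3)^((r+1) + 1),
which is the claimed formula at N = r+1.
By induction, the statement is established for all N ≥ 1.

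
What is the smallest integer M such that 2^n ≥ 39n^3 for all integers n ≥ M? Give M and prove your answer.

At n = 17: 131072 < 191607, so the inequality fails and M ≥ 18. We prove 2^n ≥ 39n^3 for all n ≥ 18.
Base case (n = 18): 2^n = 262144 and 39n^3 = 227448, so 262144 ≥ 227448.
Inductive step: assume the claim holds for n = p, so 2^p ≥ 39p^3.
Then 2^(p + 1) = 2·(2^p) ≥ 2·(39p^3).
Also, for p ≥ 18 we have 2·(39p^3) ≥ 39(p+1)^3, since 2 ≥ (1 + 1/p)^3 for all p ≥ 18.
Combining, 2^(p + 1) ≥ 39(p+1)^3.
By induction, the statement is established for all n ≥ 18.
Hence the smallest such M is 18.

M = 18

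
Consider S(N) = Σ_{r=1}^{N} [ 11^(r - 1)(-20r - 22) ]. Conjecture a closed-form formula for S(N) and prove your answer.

S(N) = -2·11^N(N + 1) + 2

We claim S(N) = -2·11^N(N + 1) + 2 for all N ≥ 1.
Base case (N = 1): S(1) = -42, and the closed form gives -42. They agree.
Inductive step: assume the claim holds for N = r, so S(r) = -2·11^r(r + 1) + 2.
Then S(r+1) = S(r) + (11^r(-20r - 42)) = (-2·11^r(r + 1) + 2) + (11^r(-20r - 42)).
Simplifying, S(r+1) = -22·11^r·r - 44·11^r + 2 = -2·11^(r+1)((r+1) + 1) + 2,
which is the closed form with N = r+1.
By induction, the statement is established for all N ≥ 1.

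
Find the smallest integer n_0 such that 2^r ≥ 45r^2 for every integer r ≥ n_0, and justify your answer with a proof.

At r = 12: 4096 < 6480, so the inequality fails and n_0 ≥ 13. We prove 2^r ≥ 45r^2 for all r ≥ 13.
Base case (r = 13): 2^r = 8192 and 45r^2 = 7605, so 8192 ≥ 7605.
For the inductive step, assume it holds for an arbitrary i ≥ 13, so 2^i ≥ 45i^2.
Then 2^(i + 1) = 2·(2^i) ≥ 2·(45i^2).
Also, for i ≥ 13 we have 2·(45i^2) ≥ 45(i+1)^2, since 2 ≥ (1 + 1/i)^2 for all i ≥ 13.
Combining, 2^(i + 1) ≥ 45(i+1)^2.
Hence, by induction on r, the claim holds for every r ≥ 13.
Hence the smallest such n_0 is 13.

n_0 = 13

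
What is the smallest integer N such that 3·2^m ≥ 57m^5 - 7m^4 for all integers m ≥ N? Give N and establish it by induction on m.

At m = 28: 805306368 < 976688384, so the inequality fails and N ≥ 29. We prove 3·2^m ≥ 57m^5 - 7m^4 for all m ≥ 29.
For the base case m = 29: 3·2^m = 1610612736 and 57m^5 - 7m^4 = 1164184526, so 1610612736 ≥ 1164184526.
Inductive step: assume the claim holds for m = i, so 3·2^i ≥ 57i^5 - 7i^4.
Then 3·2^(i + 1) = 2·(3·2^i) ≥ 2·(57i^5 - 7i^4).
Also, for i ≥ 29 we have 2·(57i^5 - 7i^4) ≥ 57(i+1)^5 - 7(i+1)^4, since 2·(57i^5 - 7i^4) − (57(i+1)^5 - 7(i+1)^4) = 57i^5 - 292i^4 - 542i^3 - 528i^2 - 257i - 50, which is nonnegative for all i ≥ 29.
Combining, 3·2^(i + 1) ≥ 57(i+1)^5 - 7(i+1)^4.
By induction, the statement is established for all m ≥ 29.
Hence the smallest such N is 29.

N = 29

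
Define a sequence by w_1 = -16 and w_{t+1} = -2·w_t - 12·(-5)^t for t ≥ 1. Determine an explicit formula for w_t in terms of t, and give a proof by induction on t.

w_t = (-2)^(t + 1) + 4(-5)^t

Computing the first terms: w_1 = -16, w_2 = 92, w_3 = -484. This suggests w_t = (-2)^(t + 1) + 4(-5)^t.
Base case (t = 1): the formula gives -16 = -16 = w_1.
For the inductive step, assume it holds for an arbitrary k ≥ 1, so w_k = (-2)^(k + 1) + 4(-5)^k.
Then w_{k+1} = -2·w_k - 12·(-5)^k = -2·((-2)^(k + 1) + 4(-5)^k) - 12·(-5)^k = (-2)^(k + 2) + 4(-5)^(k + 1) = (-2)^((k+1) + 1) + 4(-5)^(k+1),
which is the claimed formula at t = k+1.
This completes the induction.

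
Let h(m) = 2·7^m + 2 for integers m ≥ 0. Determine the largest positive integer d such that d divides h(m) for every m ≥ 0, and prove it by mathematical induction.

Computing the first values: h(0) = 4 and h(1) = 16; gcd(4, 16) = 4, so d ≤ 4.
We prove 4 | 2·7^m + 2 for all m ≥ 0 by induction on m.
When m = 0: h(0) = 4 = 4·(1), so 4 | h(0).
Suppose the result is true for m = j, i.e. 4 | h(j). Then
h(j+1) = 2·7^(j+1) + 2 = 7·(2·7^j + 2) - 12 = 7·h(j) - 12. The first term is divisible by 4 by the inductive hypothesis, and -12 is divisible by 4. Hence 4 | h(j+1).
By induction, the statement is established for all m ≥ 0.
Therefore the largest such d is 4.

d = 4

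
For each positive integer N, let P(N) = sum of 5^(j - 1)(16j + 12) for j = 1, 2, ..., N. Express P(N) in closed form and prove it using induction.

We claim P(N) = 2·5^N(2N + 1) - 2 for all N ≥ 1.
For the base case N = 1: P(1) = 28, and the closed form gives 28. They agree.
Suppose the result is true for N = j, so P(j) = 2·5^j(2j + 1) - 2.
Then P(j+1) = P(j) + (5^j(16j + 28)) = (2·5^j(2j + 1) - 2) + (5^j(16j + 28)).
Simplifying, P(j+1) = 20·5^j·j + 30·5^j - 2 = 2·5^(j+1)(2(j+1) + 1) - 2,
which is the closed form with N = j+1.
Hence, by induction on N, the claim holds for every N ≥ 1.

P(N) = 2·5^N(2N + 1) - 2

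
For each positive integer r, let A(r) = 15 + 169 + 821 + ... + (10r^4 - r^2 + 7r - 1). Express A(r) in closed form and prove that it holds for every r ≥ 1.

A(r) = r(r + 2)(2r^3 + r^2 + r + 1)

We claim A(r) = r(r + 2)(2r^3 + r^2 + r + 1) for all r ≥ 1.
Base case (r = 1): A(1) = 15, and the closed form gives 15. They agree.
For the inductive step, assume it holds for an arbitrary i ≥ 1, so A(i) = i(2i^4 + 5i^3 + 3i^2 + 3i + 2).
Then A(i+1) = A(i) + (7i + 10(i + 1)^4 - (i + 1)^2 + 6) = (i(2i^4 + 5i^3 + 3i^2 + 3i + 2)) + (7i + 10(i + 1)^4 - (i + 1)^2 + 6).
Simplifying, A(i+1) = (i + 1)(i + 3)(2i^3 + 7i^2 + 9i + 5) = (i+1)((i+1) + 2)(2(i+1)^3 + (i+1)^2 + (i+1) + 1),
which is the closed form with r = i+1.
By the principle of mathematical induction, the result holds for all r ≥ 1.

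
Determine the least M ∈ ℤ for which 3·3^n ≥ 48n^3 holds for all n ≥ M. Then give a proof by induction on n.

At n = 8: 19683 < 24576, so the inequality fails and M ≥ 9. We prove 3·3^n ≥ 48n^3 for all n ≥ 9.
Base case (n = 9): 3·3^n = 59049 and 48n^3 = 34992, so 59049 ≥ 34992.
Inductive step: suppose the statement holds for some m ≥ 9, so 3·3^m ≥ 48m^3.
Then 3·3^(m + 1) = 3·(3·3^m) ≥ 3·(48m^3).
Also, for m ≥ 9 we have 3·(48m^3) ≥ 48(m+1)^3, since 3 ≥ (1 + 1/m)^3 for all m ≥ 9.
Combining, 3·3^(m + 1) ≥ 48(m+1)^3.
By induction, the statement is established for all n ≥ 9.
Hence the smallest such M is 9.

M = 9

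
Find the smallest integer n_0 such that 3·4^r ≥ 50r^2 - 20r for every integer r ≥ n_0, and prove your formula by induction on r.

n_0 = 4

At r = 3: 192 < 390, so the inequality fails and n_0 ≥ 4. We prove 3·4^r ≥ 50r^2 - 20r for all r ≥ 4.
Base case (r = 4): 3·4^r = 768 and 50r^2 - 20r = 720, so 768 ≥ 720.
For the inductive step, assume it holds for an arbitrary p ≥ 4, so 3·4^p ≥ 50p^2 - 20p.
Then 3·4^(p + 1) = 4·(3·4^p) ≥ 4·(50p^2 - 20p).
Also, for p ≥ 4 we have 4·(50p^2 - 20p) ≥ 50(p+1)^2 - 20(p+1), since 4·(50p^2 - 20p) − (50(p+1)^2 - 20(p+1)) = 150p^2 - 160p - 30, which is nonnegative for all p ≥ 4.
Combining, 3·4^(p + 1) ≥ 50(p+1)^2 - 20(p+1).
This completes the induction.
Hence the smallest such n_0 is 4.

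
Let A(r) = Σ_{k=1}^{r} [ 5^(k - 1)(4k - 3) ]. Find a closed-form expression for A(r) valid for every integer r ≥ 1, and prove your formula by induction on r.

We claim A(r) = 5^r(r - 1) + 1 for all r ≥ 1.
When r = 1: A(1) = 1, and the closed form gives 1. They agree.
Suppose the result is true for r = k, so A(k) = 5^k(k - 1) + 1.
Then A(k+1) = A(k) + (5^k(4k + 1)) = (5^k(k - 1) + 1) + (5^k(4k + 1)).
Simplifying, A(k+1) = 5^(k + 1)k + 1 = 5^(k+1)((k+1) - 1) + 1,
which is the closed form with r = k+1.
By the principle of mathematical induction, the result holds for all r ≥ 1.

A(r) = 5^r(r - 1) + 1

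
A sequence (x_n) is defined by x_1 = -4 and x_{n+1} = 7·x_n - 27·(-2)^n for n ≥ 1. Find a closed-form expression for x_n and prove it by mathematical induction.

Computing the first terms: x_1 = -4, x_2 = 26, x_3 = 74. This suggests x_n = 3(-2)^n + 2·7^(n - 1).
Base step (n = 1): the formula gives -4 = -4 = x_1.
Inductive step: suppose the statement holds for some p ≥ 1, so x_p = 3(-2)^p + 2·7^(p - 1).
Then x_{p+1} = 7·x_p - 27·(-2)^p = 7·(3(-2)^p + 2·7^(p - 1)) - 27·(-2)^p = 3(-2)^(p + 1) + 2·7^p = 3(-2)^(p+1) + 2·7^((p+1) - 1),
which is the claimed formula at n = p+1.
This completes the induction.

x_n = 3(-2)^n + 2·7^(n - 1)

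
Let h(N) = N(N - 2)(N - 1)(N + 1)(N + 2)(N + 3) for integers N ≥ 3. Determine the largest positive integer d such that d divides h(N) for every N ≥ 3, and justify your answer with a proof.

d = 720

Computing the first values: h(3) = 720 and h(4) = 5040; gcd(720, 5040) = 720, so d ≤ 720.
We prove 720 | N(N - 2)(N - 1)(N + 1)(N + 2)(N + 3) for all N ≥ 3 by induction on N.
Base step (N = 3): h(3) = 720 = 720·(1), so 720 | h(3).
Inductive step: suppose the statement holds for some k ≥ 3, i.e. 720 | h(k). Then
h(k+1) − h(k) = (k-1)·k·(k+1)·(k+2)·(k+3)·(k+4) − (k-2)·(k-1)·k·(k+1)·(k+2)·(k+3) = (k-1)·k·(k+1)·(k+2)·(k+3)·[(k+4) − (k-2)] = 6·(k-1)·k·(k+1)·(k+2)·(k+3). The product of 5 consecutive integers is divisible by (5)! = 120, so h(k+1) − h(k) is divisible by 6·120 = 720. By the inductive hypothesis 720 | h(k), hence 720 | h(k+1).
By induction, the statement is established for all N ≥ 3.
Therefore the largest such d is 720.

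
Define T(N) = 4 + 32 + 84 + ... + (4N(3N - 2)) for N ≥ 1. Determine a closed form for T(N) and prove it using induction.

We claim T(N) = 2N(N + 1)(2N - 1) for all N ≥ 1.
When N = 1: T(1) = 4, and the closed form gives 4. They agree.
Inductive step: assume the claim holds for N = m, so T(m) = 2m(2m^2 + m - 1).
Then T(m+1) = T(m) + (4(m + 1)(3m + 1)) = (2m(2m^2 + m - 1)) + (4(m + 1)(3m + 1)).
Simplifying, T(m+1) = 2(m + 1)(m + 2)(2m + 1) = 2(m+1)((m+1) + 1)(2(m+1) - 1),
which is the closed form with N = m+1.
Hence, by induction on N, the claim holds for every N ≥ 1.

T(N) = 2N(N + 1)(2N - 1)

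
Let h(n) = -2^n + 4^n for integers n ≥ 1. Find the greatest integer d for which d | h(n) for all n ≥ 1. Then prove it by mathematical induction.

d = 2

Computing the first values: h(1) = 2 and h(2) = 12; gcd(2, 12) = 2, so d ≤ 2.
We prove 2 | -2^n + 4^n for all n ≥ 1 by induction on n.
When n = 1: h(1) = 2 = 2·(1), so 2 | h(1).
Suppose the result is true for n = i, i.e. 2 | h(i). Then
4^{i+1} − 2^{i+1} = 4·4^i − 2·2^i = 4·(4^i − 2^i) + (2)·2^i. The first term is divisible by 2 by the inductive hypothesis, and the second term (2)·2^i is divisible by 2 since 2 | 2. Hence 2 | h(i+1).
By induction, the statement is established for all n ≥ 1.
Therefore the largest such d is 2.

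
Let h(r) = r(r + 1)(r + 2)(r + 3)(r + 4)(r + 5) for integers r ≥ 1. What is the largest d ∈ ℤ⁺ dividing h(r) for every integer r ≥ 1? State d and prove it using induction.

Computing the first values: h(1) = 720 and h(2) = 5040; gcd(720, 5040) = 720, so d ≤ 720.
We prove 720 | r(r + 1)(r + 2)(r + 3)(r + 4)(r + 5) for all r ≥ 1 by induction on r.
When r = 1: h(1) = 720 = 720·(1), so 720 | h(1).
Inductive step: suppose the statement holds for some k ≥ 1, i.e. 720 | h(k). Then
h(k+1) − h(k) = (k+1)·(k+2)·(k+3)·(k+4)·(k+5)·(k+6) − k·(k+1)·(k+2)·(k+3)·(k+4)·(k+5) = (k+1)·(k+2)·(k+3)·(k+4)·(k+5)·[(k+6) − k] = 6·(k+1)·(k+2)·(k+3)·(k+4)·(k+5). The product of 5 consecutive integers is divisible by (5)! = 120, so h(k+1) − h(k) is divisible by 6·120 = 720. By the inductive hypothesis 720 | h(k), hence 720 | h(k+1).
Hence, by induction on r, the claim holds for every r ≥ 1.
Therefore the largest such d is 720.

d = 720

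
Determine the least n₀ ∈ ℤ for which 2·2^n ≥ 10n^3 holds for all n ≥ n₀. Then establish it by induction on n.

At n = 13: 16384 < 21970, so the inequality fails and n₀ ≥ 14. We prove 2·2^n ≥ 10n^3 for all n ≥ 14.
Base step (n = 14): 2·2^n = 32768 and 10n^3 = 27440, so 32768 ≥ 27440.
Suppose the result is true for n = j, so 2·2^j ≥ 10j^3.
Then 2·2^(j + 1) = 2·(2·2^j) ≥ 2·(10j^3).
Also, for j ≥ 14 we have 2·(10j^3) ≥ 10(j+1)^3, since 2 ≥ (1 + 1/j)^3 for all j ≥ 14.
Combining, 2·2^(j + 1) ≥ 10(j+1)^3.
By induction, the statement is established for all n ≥ 14.
Hence the smallest such n₀ is 14.

n₀ = 14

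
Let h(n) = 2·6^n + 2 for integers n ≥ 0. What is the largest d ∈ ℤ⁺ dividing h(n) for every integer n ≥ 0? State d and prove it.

Computing the first values: h(0) = 4 and h(1) = 14; gcd(4, 14) = 2, so d ≤ 2.
We prove 2 | 2·6^n + 2 for all n ≥ 0 by induction on n.
Base case (n = 0): h(0) = 4 = 2·(2), so 2 | h(0).
For the inductive step, assume it holds for an arbitrary p ≥ 0, i.e. 2 | h(p). Then
h(p+1) = 2·6^(p+1) + 2 = 6·(2·6^p + 2) - 10 = 6·h(p) - 10. The first term is divisible by 2 by the inductive hypothesis, and -10 is divisible by 2. Hence 2 | h(p+1).
Hence, by induction on n, the claim holds for every n ≥ 0.
Therefore the largest such d is 2.

d = 2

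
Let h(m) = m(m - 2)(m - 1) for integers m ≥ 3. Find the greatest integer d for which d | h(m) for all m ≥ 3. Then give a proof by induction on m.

d = 6

Computing the first values: h(3) = 6 and h(4) = 24; gcd(6, 24) = 6, so d ≤ 6.
We prove 6 | m(m - 2)(m - 1) for all m ≥ 3 by induction on m.
Base case (m = 3): h(3) = 6 = 6·(1), so 6 | h(3).
Inductive step: assume the claim holds for m = k, i.e. 6 | h(k). Then
h(k+1) − h(k) = (k-1)·k·(k+1) − (k-2)·(k-1)·k = (k-1)·k·[(k+1) − (k-2)] = 3·(k-1)·k. The product of 2 consecutive integers is divisible by (2)! = 2, so h(k+1) − h(k) is divisible by 3·2 = 6. By the inductive hypothesis 6 | h(k), hence 6 | h(k+1).
By induction, the statement is established for all m ≥ 3.
Therefore the largest such d is 6.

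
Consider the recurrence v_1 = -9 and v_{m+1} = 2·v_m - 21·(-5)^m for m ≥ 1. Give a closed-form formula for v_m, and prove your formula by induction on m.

v_m = 3(-5)^m + 3·2^m

Computing the first terms: v_1 = -9, v_2 = 87, v_3 = -351. This suggests v_m = 3(-5)^m + 3·2^m.
When m = 1: the formula gives -9 = -9 = v_1.
Suppose the result is true for m = r, so v_r = 3(-5)^r + 3·2^r.
Then v_{r+1} = 2·v_r - 21·(-5)^r = 2·(3(-5)^r + 3·2^r) - 21·(-5)^r = 3(-5)^(r + 1) + 3·2^(r + 1),
which is the claimed formula at m = r+1.
By induction, the statement is established for all m ≥ 1.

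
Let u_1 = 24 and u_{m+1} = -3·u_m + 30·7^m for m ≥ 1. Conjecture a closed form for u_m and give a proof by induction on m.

Computing the first terms: u_1 = 24, u_2 = 138, u_3 = 1056. This suggests u_m = -(-3)^m + 3·7^m.
Base case (m = 1): the formula gives 24 = 24 = u_1.
Inductive step: assume the claim holds for m = i, so u_i = -(-3)^i + 3·7^i.
Then u_{i+1} = -3·u_i + 30·7^i = -3·(-(-3)^i + 3·7^i) + 30·7^i = -(-3)^(i + 1) + 3·7^(i + 1),
which is the claimed formula at m = i+1.
This completes the induction.

u_m = -(-3)^m + 3·7^m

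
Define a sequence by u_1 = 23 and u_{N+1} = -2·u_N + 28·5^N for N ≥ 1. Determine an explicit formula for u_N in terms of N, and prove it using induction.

u_N = 3(-2)^(N - 1) + 4·5^N

Computing the first terms: u_1 = 23, u_2 = 94, u_3 = 512. This suggests u_N = 3(-2)^(N - 1) + 4·5^N.
For the base case N = 1: the formula gives 23 = 23 = u_1.
For the inductive step, assume it holds for an arbitrary r ≥ 1, so u_r = 3(-2)^(r - 1) + 4·5^r.
Then u_{r+1} = -2·u_r + 28·5^r = -2·(3(-2)^(r - 1) + 4·5^r) + 28·5^r = 3(-2)^r + 4·5^(r + 1) = 3(-2)^((r+1) - 1) + 4·5^(r+1),
which is the claimed formula at N = r+1.
This completes the induction.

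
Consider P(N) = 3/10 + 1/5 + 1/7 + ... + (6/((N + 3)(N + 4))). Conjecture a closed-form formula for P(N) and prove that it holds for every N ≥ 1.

P(N) = 3N/(2(N + 4))

We claim P(N) = 3N/(2(N + 4)) for all N ≥ 1.
When N = 1: P(1) = 3/10, and the closed form gives 3/10. They agree.
Inductive step: assume the claim holds for N = j, so P(j) = 3j/(2(j + 4)).
Then P(j+1) = P(j) + (6/((j + 4)(j + 5))) = (3j/(2(j + 4))) + (6/((j + 4)(j + 5))).
Simplifying, P(j+1) = 3(j + 1)/(2(j + 5)) = 3(j+1)/(2((j+1) + 4)),
which is the closed form with N = j+1.
Hence, by induction on N, the claim holds for every N ≥ 1.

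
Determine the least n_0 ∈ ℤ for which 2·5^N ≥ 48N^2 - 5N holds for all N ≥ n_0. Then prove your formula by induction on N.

n_0 = 4

At N = 3: 250 < 417, so the inequality fails and n_0 ≥ 4. We prove 2·5^N ≥ 48N^2 - 5N for all N ≥ 4.
For the base case N = 4: 2·5^N = 1250 and 48N^2 - 5N = 748, so 1250 ≥ 748.
Inductive step: suppose the statement holds for some j ≥ 4, so 2·5^j ≥ 48j^2 - 5j.
Then 2·5^(j + 1) = 5·(2·5^j) ≥ 5·(48j^2 - 5j).
Also, for j ≥ 4 we have 5·(48j^2 - 5j) ≥ 48(j+1)^2 - 5(j+1), since 5·(48j^2 - 5j) − (48(j+1)^2 - 5(j+1)) = 192j^2 - 116j - 43, which is nonnegative for all j ≥ 4.
Combining, 2·5^(j + 1) ≥ 48(j+1)^2 - 5(j+1).
This completes the induction.
Hence the smallest such n_0 is 4.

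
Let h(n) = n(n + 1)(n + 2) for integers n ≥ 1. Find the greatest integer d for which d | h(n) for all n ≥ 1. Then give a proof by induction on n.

Computing the first values: h(1) = 6 and h(2) = 24; gcd(6, 24) = 6, so d ≤ 6.
We prove 6 | n(n + 1)(n + 2) for all n ≥ 1 by induction on n.
Base step (n = 1): h(1) = 6 = 6·(1), so 6 | h(1).
For the inductive step, assume it holds for an arbitrary m ≥ 1, i.e. 6 | h(m). Then
h(m+1) − h(m) = (m+1)·(m+2)·(m+3) − m·(m+1)·(m+2) = (m+1)·(m+2)·[(m+3) − m] = 3·(m+1)·(m+2). The product of 2 consecutive integers is divisible by (2)! = 2, so h(m+1) − h(m) is divisible by 3·2 = 6. By the inductive hypothesis 6 | h(m), hence 6 | h(m+1).
Hence, by induction on n, the claim holds for every n ≥ 1.
Therefore the largest such d is 6.

d = 6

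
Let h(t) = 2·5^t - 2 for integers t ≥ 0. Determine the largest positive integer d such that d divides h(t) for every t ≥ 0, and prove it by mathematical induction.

Computing the first values: h(0) = 0 and h(1) = 8; gcd(0, 8) = 8, so d ≤ 8.
We prove 8 | 2·5^t - 2 for all t ≥ 0 by induction on t.
Base step (t = 0): h(0) = 0 = 8·(0), so 8 | h(0).
Inductive step: assume the claim holds for t = p, i.e. 8 | h(p). Then
h(p+1) = 2·5^(p+1) - 2 = 5·(2·5^p - 2) + 8 = 5·h(p) + 8. The first term is divisible by 8 by the inductive hypothesis, and 8 is divisible by 8. Hence 8 | h(p+1).
This completes the induction.
Therefore the largest such d is 8.

d = 8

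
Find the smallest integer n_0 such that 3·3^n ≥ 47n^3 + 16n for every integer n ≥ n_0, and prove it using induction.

n_0 = 9

At n = 8: 19683 < 24192, so the inequality fails and n_0 ≥ 9. We prove 3·3^n ≥ 47n^3 + 16n for all n ≥ 9.
Base step (n = 9): 3·3^n = 59049 and 47n^3 + 16n = 34407, so 59049 ≥ 34407.
Inductive step: suppose the statement holds for some i ≥ 9, so 3·3^i ≥ 47i^3 + 16i.
Then 3·3^(i + 1) = 3·(3·3^i) ≥ 3·(47i^3 + 16i).
Also, for i ≥ 9 we have 3·(47i^3 + 16i) ≥ 47(i+1)^3 + 16(i+1), since 3·(47i^3 + 16i) − (47(i+1)^3 + 16(i+1)) = 94i^3 - 141i^2 - 109i - 63, which is nonnegative for all i ≥ 9.
Combining, 3·3^(i + 1) ≥ 47(i+1)^3 + 16(i+1).
This completes the induction.
Hence the smallest such n_0 is 9.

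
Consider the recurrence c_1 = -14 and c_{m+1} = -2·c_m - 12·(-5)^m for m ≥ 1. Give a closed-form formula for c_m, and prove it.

c_m = -3(-2)^m + 4(-5)^m

Computing the first terms: c_1 = -14, c_2 = 88, c_3 = -476. This suggests c_m = -3(-2)^m + 4(-5)^m.
Base step (m = 1): the formula gives -14 = -14 = c_1.
Inductive step: assume the claim holds for m = i, so c_i = -3(-2)^i + 4(-5)^i.
Then c_{i+1} = -2·c_i - 12·(-5)^i = -2·(-3(-2)^i + 4(-5)^i) - 12·(-5)^i = -3(-2)^(i + 1) + 4(-5)^(i + 1),
which is the claimed formula at m = i+1.
This completes the induction.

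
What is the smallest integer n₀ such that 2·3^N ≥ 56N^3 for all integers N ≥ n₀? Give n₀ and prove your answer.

At N = 9: 39366 < 40824, so the inequality fails and n₀ ≥ 10. We prove 2·3^N ≥ 56N^3 for all N ≥ 10.
Base case (N = 10): 2·3^N = 118098 and 56N^3 = 56000, so 118098 ≥ 56000.
For the inductive step, assume it holds for an arbitrary j ≥ 10, so 2·3^j ≥ 56j^3.
Then 2·3^(j + 1) = 3·(2·3^j) ≥ 3·(56j^3).
Also, for j ≥ 10 we have 3·(56j^3) ≥ 56(j+1)^3, since 3 ≥ (1 + 1/j)^3 for all j ≥ 10.
Combining, 2·3^(j + 1) ≥ 56(j+1)^3.
By the principle of mathematical induction, the result holds for all N ≥ 10.
Hence the smallest such n₀ is 10.

n₀ = 10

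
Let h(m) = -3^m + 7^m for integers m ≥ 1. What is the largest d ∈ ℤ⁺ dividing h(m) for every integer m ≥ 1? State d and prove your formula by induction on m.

Computing the first values: h(1) = 4 and h(2) = 40; gcd(4, 40) = 4, so d ≤ 4.
We prove 4 | -3^m + 7^m for all m ≥ 1 by induction on m.
When m = 1: h(1) = 4 = 4·(1), so 4 | h(1).
Inductive step: suppose the statement holds for some p ≥ 1, i.e. 4 | h(p). Then
7^{p+1} − 3^{p+1} = 7·7^p − 3·3^p = 7·(7^p − 3^p) + (4)·3^p. The first term is divisible by 4 by the inductive hypothesis, and the second term (4)·3^p is divisible by 4 since 4 | 4. Hence 4 | h(p+1).
Hence, by induction on m, the claim holds for every m ≥ 1.
Therefore the largest such d is 4.

d = 4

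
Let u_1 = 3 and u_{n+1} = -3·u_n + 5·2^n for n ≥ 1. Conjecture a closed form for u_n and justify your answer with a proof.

Computing the first terms: u_1 = 3, u_2 = 1, u_3 = 17. This suggests u_n = (-3)^(n - 1) + 2^n.
Base case (n = 1): the formula gives 3 = 3 = u_1.
For the inductive step, assume it holds for an arbitrary j ≥ 1, so u_j = (-3)^(j - 1) + 2^j.
Then u_{j+1} = -3·u_j + 5·2^j = -3·((-3)^(j - 1) + 2^j) + 5·2^j = (-3)^j + 2^(j + 1) = (-3)^((j+1) - 1) + 2^(j+1),
which is the claimed formula at n = j+1.
Hence, by induction on n, the claim holds for every n ≥ 1.

u_n = (-3)^(n - 1) + 2^n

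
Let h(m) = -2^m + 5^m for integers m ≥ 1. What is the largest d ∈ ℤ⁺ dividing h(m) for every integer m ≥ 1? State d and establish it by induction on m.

d = 3

Computing the first values: h(1) = 3 and h(2) = 21; gcd(3, 21) = 3, so d ≤ 3.
We prove 3 | -2^m + 5^m for all m ≥ 1 by induction on m.
For the base case m = 1: h(1) = 3 = 3·(1), so 3 | h(1).
For the inductive step, assume it holds for an arbitrary j ≥ 1, i.e. 3 | h(j). Then
5^{j+1} − 2^{j+1} = 5·5^j − 2·2^j = 5·(5^j − 2^j) + (3)·2^j. The first term is divisible by 3 by the inductive hypothesis, and the second term (3)·2^j is divisible by 3 since 3 | 3. Hence 3 | h(j+1).
By induction, the statement is established for all m ≥ 1.
Therefore the largest such d is 3.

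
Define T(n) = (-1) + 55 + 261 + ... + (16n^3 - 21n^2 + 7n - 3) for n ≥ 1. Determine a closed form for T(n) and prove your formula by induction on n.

T(n) = n(4n^3 + n^2 - 3n - 3)

We claim T(n) = n(4n^3 + n^2 - 3n - 3) for all n ≥ 1.
Base step (n = 1): T(1) = -1, and the closed form gives -1. They agree.
Inductive step: assume the claim holds for n = k, so T(k) = k(4k^3 + k^2 - 3k - 3).
Then T(k+1) = T(k) + (16k^3 + 27k^2 + 13k - 1) = (k(4k^3 + k^2 - 3k - 3)) + (16k^3 + 27k^2 + 13k - 1).
Simplifying, T(k+1) = (k + 1)(4k^3 + 13k^2 + 11k - 1) = (k+1)(4(k+1)^3 + (k+1)^2 - 3(k+1) - 3),
which is the closed form with n = k+1.
Hence, by induction on n, the claim holds for every n ≥ 1.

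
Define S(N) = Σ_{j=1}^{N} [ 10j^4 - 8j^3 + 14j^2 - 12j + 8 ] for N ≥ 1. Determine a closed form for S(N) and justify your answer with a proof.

We claim S(N) = N(2N^4 + 3N^3 + 4N^2 - N + 4) for all N ≥ 1.
For the base case N = 1: S(1) = 12, and the closed form gives 12. They agree.
Inductive step: suppose the statement holds for some j ≥ 1, so S(j) = j(2j^4 + 3j^3 + 4j^2 - j + 4).
Then S(j+1) = S(j) + (10j^4 + 32j^3 + 50j^2 + 32j + 12) = (j(2j^4 + 3j^3 + 4j^2 - j + 4)) + (10j^4 + 32j^3 + 50j^2 + 32j + 12).
Simplifying, S(j+1) = (j + 1)(2j^4 + 11j^3 + 25j^2 + 24j + 12) = (j+1)(2(j+1)^4 + 3(j+1)^3 + 4(j+1)^2 - (j+1) + 4),
which is the closed form with N = j+1.
By induction, the statement is established for all N ≥ 1.

S(N) = N(2N^4 + 3N^3 + 4N^2 - N + 4)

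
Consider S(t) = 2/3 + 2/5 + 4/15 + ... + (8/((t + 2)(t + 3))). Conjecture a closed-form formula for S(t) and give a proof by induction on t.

We claim S(t) = 8t/(3(t + 3)) for all t ≥ 1.
Base step (t = 1): S(1) = 2/3, and the closed form gives 2/3. They agree.
Inductive step: assume the claim holds for t = m, so S(m) = 8m/(3(m + 3)).
Then S(m+1) = S(m) + (8/((m + 3)(m + 4))) = (8m/(3(m + 3))) + (8/((m + 3)(m + 4))).
Simplifying, S(m+1) = 8(m + 1)/(3(m + 4)) = 8(m+1)/(3((m+1) + 3)),
which is the closed form with t = m+1.
This completes the induction.

S(t) = 8t/(3(t + 3))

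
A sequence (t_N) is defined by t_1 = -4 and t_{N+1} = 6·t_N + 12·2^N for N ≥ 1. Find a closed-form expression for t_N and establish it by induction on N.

t_N = -3·2^N + 2·6^(N - 1)

Computing the first terms: t_1 = -4, t_2 = 0, t_3 = 48. This suggests t_N = -3·2^N + 2·6^(N - 1).
Base step (N = 1): the formula gives -4 = -4 = t_1.
Inductive step: assume the claim holds for N = i, so t_i = -3·2^i + 2·6^(i - 1).
Then t_{i+1} = 6·t_i + 12·2^i = 6·(-3·2^i + 2·6^(i - 1)) + 12·2^i = -3·2^(i + 1) + 2·6^i = -3·2^(i+1) + 2·6^((i+1) - 1),
which is the claimed formula at N = i+1.
By induction, the statement is established for all N ≥ 1.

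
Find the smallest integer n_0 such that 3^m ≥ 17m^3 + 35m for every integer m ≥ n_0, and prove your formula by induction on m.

n_0 = 9

At m = 8: 6561 < 8984, so the inequality fails and n_0 ≥ 9. We prove 3^m ≥ 17m^3 + 35m for all m ≥ 9.
When m = 9: 3^m = 19683 and 17m^3 + 35m = 12708, so 19683 ≥ 12708.
Inductive step: assume the claim holds for m = r, so 3^r ≥ 17r^3 + 35r.
Then 3^(r + 1) = 3·(3^r) ≥ 3·(17r^3 + 35r).
Also, for r ≥ 9 we have 3·(17r^3 + 35r) ≥ 17(r+1)^3 + 35(r+1), since 3·(17r^3 + 35r) − (17(r+1)^3 + 35(r+1)) = 34r^3 - 51r^2 + 19r - 52, which is nonnegative for all r ≥ 9.
Combining, 3^(r + 1) ≥ 17(r+1)^3 + 35(r+1).
By induction, the statement is established for all m ≥ 9.
Hence the smallest such n_0 is 9.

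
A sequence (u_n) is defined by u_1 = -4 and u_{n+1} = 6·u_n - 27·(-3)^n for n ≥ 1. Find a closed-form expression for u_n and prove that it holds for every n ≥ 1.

Computing the first terms: u_1 = -4, u_2 = 57, u_3 = 99. This suggests u_n = -(-3)^(n + 1) + 5·6^(n - 1).
When n = 1: the formula gives -4 = -4 = u_1.
For the inductive step, assume it holds for an arbitrary k ≥ 1, so u_k = -(-3)^(k + 1) + 5·6^(k - 1).
Then u_{k+1} = 6·u_k - 27·(-3)^k = 6·(-(-3)^(k + 1) + 5·6^(k - 1)) - 27·(-3)^k = -(-3)^(k + 2) + 5·6^k = -(-3)^((k+1) + 1) + 5·6^((k+1) - 1),
which is the claimed formula at n = k+1.
Hence, by induction on n, the claim holds for every n ≥ 1.

u_n = -(-3)^(n + 1) + 5·6^(n - 1)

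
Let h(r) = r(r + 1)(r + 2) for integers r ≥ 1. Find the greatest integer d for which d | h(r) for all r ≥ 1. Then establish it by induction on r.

d = 6

Computing the first values: h(1) = 6 and h(2) = 24; gcd(6, 24) = 6, so d ≤ 6.
We prove 6 | r(r + 1)(r + 2) for all r ≥ 1 by induction on r.
When r = 1: h(1) = 6 = 6·(1), so 6 | h(1).
Inductive step: assume the claim holds for r = i, i.e. 6 | h(i). Then
h(i+1) − h(i) = (i+1)·(i+2)·(i+3) − i·(i+1)·(i+2) = (i+1)·(i+2)·[(i+3) − i] = 3·(i+1)·(i+2). The product of 2 consecutive integers is divisible by (2)! = 2, so h(i+1) − h(i) is divisible by 3·2 = 6. By the inductive hypothesis 6 | h(i), hence 6 | h(i+1).
Hence, by induction on r, the claim holds for every r ≥ 1.
Therefore the largest such d is 6.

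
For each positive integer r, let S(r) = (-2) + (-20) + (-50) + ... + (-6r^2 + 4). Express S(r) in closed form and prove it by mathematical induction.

S(r) = -r(2r^2 + 3r - 3)

We claim S(r) = -r(2r^2 + 3r - 3) for all r ≥ 1.
For the base case r = 1: S(1) = -2, and the closed form gives -2. They agree.
For the inductive step, assume it holds for an arbitrary i ≥ 1, so S(i) = i(-2i^2 - 3i + 3).
Then S(i+1) = S(i) + (-6(i + 1)^2 + 4) = (i(-2i^2 - 3i + 3)) + (-6(i + 1)^2 + 4).
Simplifying, S(i+1) = -(i + 1)(2i^2 + 7i + 2) = -(i+1)(2(i+1)^2 + 3(i+1) - 3),
which is the closed form with r = i+1.
By induction, the statement is established for all r ≥ 1.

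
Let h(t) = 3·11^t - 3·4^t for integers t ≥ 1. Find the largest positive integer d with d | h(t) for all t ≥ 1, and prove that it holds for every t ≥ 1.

d = 21

Computing the first values: h(1) = 21 and h(2) = 315; gcd(21, 315) = 21, so d ≤ 21.
We prove 21 | 3·11^t - 3·4^t for all t ≥ 1 by induction on t.
Base case (t = 1): h(1) = 21 = 21·(1), so 21 | h(1).
Inductive step: suppose the statement holds for some j ≥ 1, i.e. 21 | h(j). Then
h(j+1) − 11·h(j) = (3·11^(j+1) - 3·4^(j+1)) − 11·(3·11^j - 3·4^j) = (-3)·4^j·(4 − 11) = (21)·4^j. Since 21 | h(j) by the inductive hypothesis, 21 | 11·h(j); and 21 | 21 since 21 = 21·1. Therefore 21 | h(j+1).
This completes the induction.
Therefore the largest such d is 21.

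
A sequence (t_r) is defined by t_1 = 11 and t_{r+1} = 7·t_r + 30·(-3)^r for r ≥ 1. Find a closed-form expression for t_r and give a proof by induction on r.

t_r = (-3)^(r + 1) + 2·7^(r - 1)

Computing the first terms: t_1 = 11, t_2 = -13, t_3 = 179. This suggests t_r = (-3)^(r + 1) + 2·7^(r - 1).
Base case (r = 1): the formula gives 11 = 11 = t_1.
Inductive step: suppose the statement holds for some p ≥ 1, so t_p = (-3)^(p + 1) + 2·7^(p - 1).
Then t_{p+1} = 7·t_p + 30·(-3)^p = 7·((-3)^(p + 1) + 2·7^(p - 1)) + 30·(-3)^p = (-3)^(p + 2) + 2·7^p = (-3)^((p+1) + 1) + 2·7^((p+1) - 1),
which is the claimed formula at r = p+1.
By induction, the statement is established for all r ≥ 1.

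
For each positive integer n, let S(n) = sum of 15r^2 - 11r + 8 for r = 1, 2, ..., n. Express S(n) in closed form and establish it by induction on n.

S(n) = n(5n^2 + 2n + 5)

We claim S(n) = n(5n^2 + 2n + 5) for all n ≥ 1.
When n = 1: S(1) = 12, and the closed form gives 12. They agree.
Suppose the result is true for n = r, so S(r) = r(5r^2 + 2r + 5).
Then S(r+1) = S(r) + (15r^2 + 19r + 12) = (r(5r^2 + 2r + 5)) + (15r^2 + 19r + 12).
Simplifying, S(r+1) = (r + 1)(5r^2 + 12r + 12) = (r+1)(5(r+1)^2 + 2(r+1) + 5),
which is the closed form with n = r+1.
Hence, by induction on n, the claim holds for every n ≥ 1.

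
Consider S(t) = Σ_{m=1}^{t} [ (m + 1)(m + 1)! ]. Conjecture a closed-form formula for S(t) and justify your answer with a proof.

We claim S(t) = (t + 2)! - 2 for all t ≥ 1.
When t = 1: S(1) = 4, and the closed form gives 4. They agree.
Inductive step: suppose the statement holds for some m ≥ 1, so S(m) = (m + 2)! - 2.
Then S(m+1) = S(m) + ((m + 2)(m + 2)!) = ((m + 2)! - 2) + ((m + 2)(m + 2)!).
Simplifying, S(m+1) = ((m+1) + 2)! - 2,
which is the closed form with t = m+1.
This completes the induction.

S(t) = (t + 2)! - 2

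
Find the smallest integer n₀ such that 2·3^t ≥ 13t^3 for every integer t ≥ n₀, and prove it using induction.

n₀ = 8

At t = 7: 4374 < 4459, so the inequality fails and n₀ ≥ 8. We prove 2·3^t ≥ 13t^3 for all t ≥ 8.
For the base case t = 8: 2·3^t = 13122 and 13t^3 = 6656, so 13122 ≥ 6656.
Suppose the result is true for t = m, so 2·3^m ≥ 13m^3.
Then 2·3^(m + 1) = 3·(2·3^m) ≥ 3·(13m^3).
Also, for m ≥ 8 we have 3·(13m^3) ≥ 13(m+1)^3, since 3 ≥ (1 + 1/m)^3 for all m ≥ 8.
Combining, 2·3^(m + 1) ≥ 13(m+1)^3.
This completes the induction.
Hence the smallest such n₀ is 8.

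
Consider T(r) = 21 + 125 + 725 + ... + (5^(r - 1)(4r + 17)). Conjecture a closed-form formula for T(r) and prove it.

We claim T(r) = 5^r(r + 4) - 4 for all r ≥ 1.
Base case (r = 1): T(1) = 21, and the closed form gives 21. They agree.
Suppose the result is true for r = i, so T(i) = 5^i(i + 4) - 4.
Then T(i+1) = T(i) + (5^i(4i + 21)) = (5^i(i + 4) - 4) + (5^i(4i + 21)).
Simplifying, T(i+1) = 5^(i + 1)i + 5^(i + 2) - 4 = 5^(i+1)((i+1) + 4) - 4,
which is the closed form with r = i+1.
By induction, the statement is established for all r ≥ 1.

T(r) = 5^r(r + 4) - 4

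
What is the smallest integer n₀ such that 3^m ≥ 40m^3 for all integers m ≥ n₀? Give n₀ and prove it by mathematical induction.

n₀ = 10

At m = 9: 19683 < 29160, so the inequality fails and n₀ ≥ 10. We prove 3^m ≥ 40m^3 for all m ≥ 10.
For the base case m = 10: 3^m = 59049 and 40m^3 = 40000, so 59049 ≥ 40000.
Suppose the result is true for m = r, so 3^r ≥ 40r^3.
Then 3^(r + 1) = 3·(3^r) ≥ 3·(40r^3).
Also, for r ≥ 10 we have 3·(40r^3) ≥ 40(r+1)^3, since 3 ≥ (1 + 1/r)^3 for all r ≥ 10.
Combining, 3^(r + 1) ≥ 40(r+1)^3.
By the principle of mathematical induction, the result holds for all m ≥ 10.
Hence the smallest such n₀ is 10.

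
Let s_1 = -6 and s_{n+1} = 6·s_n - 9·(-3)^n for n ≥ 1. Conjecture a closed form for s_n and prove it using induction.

Computing the first terms: s_1 = -6, s_2 = -9, s_3 = -135. This suggests s_n = (-3)^n - 3·6^(n - 1).
For the base case n = 1: the formula gives -6 = -6 = s_1.
Suppose the result is true for n = j, so s_j = (-3)^j - 3·6^(j - 1).
Then s_{j+1} = 6·s_j - 9·(-3)^j = 6·((-3)^j - 3·6^(j - 1)) - 9·(-3)^j = (-3)^(j + 1) - 3·6^j = (-3)^(j+1) - 3·6^((j+1) - 1),
which is the claimed formula at n = j+1.
By the principle of mathematical induction, the result holds for all n ≥ 1.

s_n = (-3)^n - 3·6^(n - 1)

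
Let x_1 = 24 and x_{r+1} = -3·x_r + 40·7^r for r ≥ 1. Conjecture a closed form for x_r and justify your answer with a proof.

Computing the first terms: x_1 = 24, x_2 = 208, x_3 = 1336. This suggests x_r = -4(-3)^(r - 1) + 4·7^r.
Base step (r = 1): the formula gives 24 = 24 = x_1.
Inductive step: assume the claim holds for r = k, so x_k = -4(-3)^(k - 1) + 4·7^k.
Then x_{k+1} = -3·x_k + 40·7^k = -3·(-4(-3)^(k - 1) + 4·7^k) + 40·7^k = -4(-3)^k + 4·7^(k + 1) = -4(-3)^((k+1) - 1) + 4·7^(k+1),
which is the claimed formula at r = k+1.
By the principle of mathematical induction, the result holds for all r ≥ 1.

x_r = -4(-3)^(r - 1) + 4·7^r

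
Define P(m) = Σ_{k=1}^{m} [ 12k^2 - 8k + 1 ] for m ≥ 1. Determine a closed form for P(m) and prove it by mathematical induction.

P(m) = m(4m^2 + 2m - 1)

We claim P(m) = m(4m^2 + 2m - 1) for all m ≥ 1.
Base step (m = 1): P(1) = 5, and the closed form gives 5. They agree.
Suppose the result is true for m = k, so P(k) = k(4k^2 + 2k - 1).
Then P(k+1) = P(k) + (12k^2 + 16k + 5) = (k(4k^2 + 2k - 1)) + (12k^2 + 16k + 5).
Simplifying, P(k+1) = (k + 1)(4k^2 + 10k + 5) = (k+1)(4(k+1)^2 + 2(k+1) - 1),
which is the closed form with m = k+1.
This completes the induction.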